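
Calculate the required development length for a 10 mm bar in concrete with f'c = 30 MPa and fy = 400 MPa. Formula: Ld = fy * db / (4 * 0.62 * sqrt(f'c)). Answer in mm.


Ld = (fy * db) / (4 * 0.62 * sqrt(f'c))
= (400 * 10) / (4 * 0.62 * sqrt(30))
= 4000 / 13.5835
= 294.47 mm

294.47 mm


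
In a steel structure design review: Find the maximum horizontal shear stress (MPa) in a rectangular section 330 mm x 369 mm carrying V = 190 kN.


A = b * h = 330 * 369 = 121770 mm^2
V = 190 kN = 190000.0 N
tau_max = 1.5 * V / A = 1.5 * 190000.0 / 121770
= 2.3405 MPa

2.3405 MPa


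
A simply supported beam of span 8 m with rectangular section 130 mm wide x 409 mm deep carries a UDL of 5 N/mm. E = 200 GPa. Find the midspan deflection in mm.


I = 130 * 409^3 / 12 = 741194230.83 mm^4
L = 8000.0 mm, w = 5 N/mm, E = 200000.0 MPa
delta = 5 * w * L^4 / (384 * E * I)
= 5 * 5 * 8000.0^4 / (384 * 200000.0 * 741194230.83)
= 1.7989 mm

1.7989 mm


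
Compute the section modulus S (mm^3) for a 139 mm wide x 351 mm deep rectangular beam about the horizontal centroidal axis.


S = b * h^2 / 6
= 139 * 351^2 / 6
= 139 * 123201 / 6
= 2854156.5 mm^3

2854156.5 mm^3


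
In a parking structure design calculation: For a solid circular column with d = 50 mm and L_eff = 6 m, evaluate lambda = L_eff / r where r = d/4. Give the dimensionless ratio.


Radius of gyration r = d / 4 = 50 / 4 = 12.5 mm
L_eff = 6000.0 mm
Slenderness ratio = L / r = 6000.0 / 12.5 = 480.0 (dimensionless)

480.0 (dimensionless)


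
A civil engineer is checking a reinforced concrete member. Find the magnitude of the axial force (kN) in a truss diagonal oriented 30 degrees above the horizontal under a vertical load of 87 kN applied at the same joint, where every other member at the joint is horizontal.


At the joint, only the diagonal has a vertical component, so vertical equilibrium gives:
F * sin(30) = 87
F = 87 / sin(30)
= 87 / 0.5
= 174.0 kN

174.0 kN


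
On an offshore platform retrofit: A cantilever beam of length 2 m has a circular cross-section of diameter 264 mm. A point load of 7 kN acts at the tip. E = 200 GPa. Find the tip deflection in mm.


I = pi * d^4 / 64 = pi * 264^4 / 64 = 238443564.89 mm^4
L = 2000.0 mm, P = 7000.0 N, E = 200000.0 MPa
delta = P * L^3 / (3 * E * I)
= 7000.0 * 2000.0^3 / (3 * 200000.0 * 238443564.89)
= 0.3914 mm

0.3914 mm


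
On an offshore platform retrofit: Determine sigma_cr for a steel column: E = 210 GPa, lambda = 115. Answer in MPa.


sigma_cr = pi^2 * E / lambda^2
= 9.8696 * 210000.0 / 115^2
= 9.8696 * 210000.0 / 13225
= 156.7196 MPa

156.7196 MPa


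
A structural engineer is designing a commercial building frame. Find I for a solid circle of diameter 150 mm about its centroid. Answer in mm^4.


r = d / 2 = 150 / 2 = 75.0 mm
I = pi * r^4 / 4 = pi * 75.0^4 / 4
= 24850488.76 mm^4

24850488.76 mm^4


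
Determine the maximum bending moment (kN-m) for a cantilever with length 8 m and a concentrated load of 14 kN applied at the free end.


For a cantilever with a point load at the free end:
M_max = P * L = 14 * 8 = 112 kN-m

112 kN-m


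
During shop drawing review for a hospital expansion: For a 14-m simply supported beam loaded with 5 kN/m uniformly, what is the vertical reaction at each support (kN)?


Total load = w * L = 5 * 14 = 70 kN
By symmetry, each reaction R = total / 2 = 70 / 2 = 35.0 kN

35.0 kN


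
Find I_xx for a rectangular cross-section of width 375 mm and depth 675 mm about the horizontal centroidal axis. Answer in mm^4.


I = b * h^3 / 12
= 375 * 675^3 / 12
= 375 * 307546875 / 12
= 9610839843.75 mm^4

9610839843.75 mm^4


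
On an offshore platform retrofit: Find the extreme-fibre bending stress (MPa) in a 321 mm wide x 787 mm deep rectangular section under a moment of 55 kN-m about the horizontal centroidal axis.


I = b * h^3 / 12 = 321 * 787^3 / 12 = 13039111030.25 mm^4
y = h / 2 = 787 / 2 = 393.5 mm
M = 55 kN-m = 55000000.0 N-mm
sigma = M * y / I = 55000000.0 * 393.5 / 13039111030.25
= 1.66 MPa

1.66 MPa


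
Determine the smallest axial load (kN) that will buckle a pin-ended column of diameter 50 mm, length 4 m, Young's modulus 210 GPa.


I = pi * d^4 / 64 = 306796.16 mm^4
L = 4000.0 mm
P_cr = pi^2 * E * I / L^2
= 9.8696 * 210000.0 * 306796.16 / 4000.0^2
= 39741.93 N = 39.7419 kN

39.7419 kN


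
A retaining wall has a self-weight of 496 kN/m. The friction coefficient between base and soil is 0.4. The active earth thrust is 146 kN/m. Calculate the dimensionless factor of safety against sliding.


Resisting force = mu * W = 0.4 * 496 = 198.4 kN/m
FOS = Resisting / Driving = 198.4 / 146
= 1.3589 (dimensionless)

1.3589 (dimensionless)


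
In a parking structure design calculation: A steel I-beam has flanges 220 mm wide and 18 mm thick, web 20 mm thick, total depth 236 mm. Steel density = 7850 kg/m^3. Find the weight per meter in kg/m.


A_flanges = 2 * 220 * 18 = 7920 mm^2
A_web = (236 - 2 * 18) * 20 = 4000 mm^2
A_total = 7920 + 4000 = 11920 mm^2 = 0.011920 m^2
Weight = rho * A = 7850 * 0.011920 = 93.572 kg/m

93.572 kg/m


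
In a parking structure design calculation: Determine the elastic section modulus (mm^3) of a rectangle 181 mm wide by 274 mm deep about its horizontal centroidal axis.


S = b * h^2 / 6
= 181 * 274^2 / 6
= 181 * 75076 / 6
= 2264792.67 mm^3

2264792.67 mm^3


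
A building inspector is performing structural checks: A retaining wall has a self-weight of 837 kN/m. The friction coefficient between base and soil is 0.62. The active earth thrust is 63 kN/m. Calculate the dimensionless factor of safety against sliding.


Resisting force = mu * W = 0.62 * 837 = 518.94 kN/m
FOS = Resisting / Driving = 518.94 / 63
= 8.2371 (dimensionless)

8.2371 (dimensionless)


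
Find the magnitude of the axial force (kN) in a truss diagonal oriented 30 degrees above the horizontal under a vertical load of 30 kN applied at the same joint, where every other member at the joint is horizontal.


At the joint, only the diagonal has a vertical component, so vertical equilibrium gives:
F * sin(30) = 30
F = 30 / sin(30)
= 30 / 0.5
= 60.0 kN

60.0 kN


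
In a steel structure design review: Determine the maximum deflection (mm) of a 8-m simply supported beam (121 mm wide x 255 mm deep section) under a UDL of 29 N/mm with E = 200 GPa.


I = 121 * 255^3 / 12 = 167195531.25 mm^4
L = 8000.0 mm, w = 29 N/mm, E = 200000.0 MPa
delta = 5 * w * L^4 / (384 * E * I)
= 5 * 29 * 8000.0^4 / (384 * 200000.0 * 167195531.25)
= 46.2532 mm

46.2532 mm


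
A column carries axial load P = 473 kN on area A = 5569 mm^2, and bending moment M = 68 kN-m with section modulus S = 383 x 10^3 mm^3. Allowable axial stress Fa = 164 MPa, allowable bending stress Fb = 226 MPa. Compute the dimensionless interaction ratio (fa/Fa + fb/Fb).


f_a = P / A = 473000.0 / 5569 = 84.9345 MPa
f_b = M / S = 68000000.0 / 383000.0 = 177.5457 MPa
Ratio = f_a / Fa + f_b / Fb
= 84.9345 / 164 + 177.5457 / 226
= 1.3035 (dimensionless)

1.3035 (dimensionless)


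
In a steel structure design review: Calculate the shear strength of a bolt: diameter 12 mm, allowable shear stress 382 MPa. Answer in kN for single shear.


A = pi * d^2 / 4 = pi * 12^2 / 4 = 113.0973 mm^2
V = f_v * A / 1000 = 382 * 113.0973 / 1000
= 43.2032 kN

43.2032 kN


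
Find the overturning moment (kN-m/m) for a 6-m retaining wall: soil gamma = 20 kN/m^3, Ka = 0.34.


Pa = 0.5 * Ka * gamma * H^2
= 0.5 * 0.34 * 20 * 6^2
= 122.4 kN/m
Arm = H / 3 = 6 / 3 = 2.0 m
Mo = Pa * arm = Pa * H / 3 = 122.4 * 6 / 3 = 244.8 kN-m/m

244.8 kN-m/m


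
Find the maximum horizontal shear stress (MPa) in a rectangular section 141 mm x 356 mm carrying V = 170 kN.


A = b * h = 141 * 356 = 50196 mm^2
V = 170 kN = 170000.0 N
tau_max = 1.5 * V / A = 1.5 * 170000.0 / 50196
= 5.0801 MPa

5.0801 MPa


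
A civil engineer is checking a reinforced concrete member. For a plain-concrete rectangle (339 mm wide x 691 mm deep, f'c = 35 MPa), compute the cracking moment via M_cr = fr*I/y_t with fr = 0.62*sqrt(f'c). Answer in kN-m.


fr = 0.62 * sqrt(35) = 0.62 * 5.9161 = 3.668 MPa
I = 339 * 691^3 / 12 = 9320787230.75 mm^4
y_t = 345.5 mm
M_cr = fr * I / y_t = 3.668 * 9320787230.75 / 345.5 N-mm
= 98.9533 kN-m

98.9533 kN-m


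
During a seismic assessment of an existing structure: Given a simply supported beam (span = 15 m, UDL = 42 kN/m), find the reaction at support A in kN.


Total load = w * L = 42 * 15 = 630 kN
By symmetry, each reaction R = total / 2 = 630 / 2 = 315.0 kN

315.0 kN


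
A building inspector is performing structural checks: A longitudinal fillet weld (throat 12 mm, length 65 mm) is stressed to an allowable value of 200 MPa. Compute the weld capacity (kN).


Strength = throat * length * allowable stress
= 12 * 65 * 200 N
= 156000 N
= 156.0 kN

156.0 kN


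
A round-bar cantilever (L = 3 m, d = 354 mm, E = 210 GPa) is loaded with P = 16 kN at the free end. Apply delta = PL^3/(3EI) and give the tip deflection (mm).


I = pi * d^4 / 64 = pi * 354^4 / 64 = 770873199.04 mm^4
L = 3000.0 mm, P = 16000.0 N, E = 210000.0 MPa
delta = P * L^3 / (3 * E * I)
= 16000.0 * 3000.0^3 / (3 * 210000.0 * 770873199.04)
= 0.8895 mm

0.8895 mm


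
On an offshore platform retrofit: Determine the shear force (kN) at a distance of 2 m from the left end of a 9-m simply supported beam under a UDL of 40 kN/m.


R_A = w * L / 2 = 40 * 9 / 2 = 180.0 kN
V(x) = R_A - w * x = 180.0 - 40 * 2
= 100.0 kN

100.0 kN


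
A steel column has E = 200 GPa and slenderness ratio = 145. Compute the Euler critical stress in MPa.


sigma_cr = pi^2 * E / lambda^2
= 9.8696 * 200000.0 / 145^2
= 9.8696 * 200000.0 / 21025
= 93.8845 MPa

93.8845 MPa


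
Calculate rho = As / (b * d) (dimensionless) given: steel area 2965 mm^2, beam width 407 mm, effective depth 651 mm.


rho = As / (b * d)
= 2965 / (407 * 651)
= 2965 / 264957
= 0.01119 (dimensionless)

0.01119 (dimensionless)


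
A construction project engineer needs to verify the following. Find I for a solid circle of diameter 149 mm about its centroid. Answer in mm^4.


r = d / 2 = 149 / 2 = 74.5 mm
I = pi * r^4 / 4 = pi * 74.5^4 / 4
= 24194406.46 mm^4

24194406.46 mm^4


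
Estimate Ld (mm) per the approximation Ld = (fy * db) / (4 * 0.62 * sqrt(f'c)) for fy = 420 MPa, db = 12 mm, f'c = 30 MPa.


Ld = (fy * db) / (4 * 0.62 * sqrt(f'c))
= (420 * 12) / (4 * 0.62 * sqrt(30))
= 5040 / 13.5835
= 371.04 mm

371.04 mm


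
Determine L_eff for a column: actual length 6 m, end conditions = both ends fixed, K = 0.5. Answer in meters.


L_eff = K * L
= 0.5 * 6
= 3.0 m

3.0 m


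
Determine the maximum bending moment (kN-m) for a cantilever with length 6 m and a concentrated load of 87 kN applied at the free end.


For a cantilever with a point load at the free end:
M_max = P * L = 87 * 6 = 522 kN-m

522 kN-m


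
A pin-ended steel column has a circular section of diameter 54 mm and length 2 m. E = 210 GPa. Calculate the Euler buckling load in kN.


I = pi * d^4 / 64 = 417392.79 mm^4
L = 2000.0 mm
P_cr = pi^2 * E * I / L^2
= 9.8696 * 210000.0 * 417392.79 / 2000.0^2
= 216273.84 N = 216.2738 kN

216.2738 kN


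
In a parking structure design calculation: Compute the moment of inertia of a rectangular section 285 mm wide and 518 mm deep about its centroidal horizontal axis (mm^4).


I = b * h^3 / 12
= 285 * 518^3 / 12
= 285 * 138991832 / 12
= 3301056010.0 mm^4

3301056010.0 mm^4


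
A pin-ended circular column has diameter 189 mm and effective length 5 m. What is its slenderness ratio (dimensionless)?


Radius of gyration r = d / 4 = 189 / 4 = 47.25 mm
L_eff = 5000.0 mm
Slenderness ratio = L / r = 5000.0 / 47.25 = 105.82 (dimensionless)

105.82 (dimensionless)


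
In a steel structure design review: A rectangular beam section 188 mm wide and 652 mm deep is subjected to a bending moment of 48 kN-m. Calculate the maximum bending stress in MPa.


I = b * h^3 / 12 = 188 * 652^3 / 12 = 4342295658.67 mm^4
y = h / 2 = 652 / 2 = 326.0 mm
M = 48 kN-m = 48000000.0 N-mm
sigma = M * y / I = 48000000.0 * 326.0 / 4342295658.67
= 3.6 MPa

3.6 MPa


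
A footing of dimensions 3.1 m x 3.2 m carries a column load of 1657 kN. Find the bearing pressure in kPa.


A = 3.1 * 3.2 = 9.92 m^2
q = P / A = 1657 / 9.92
= 167.0363 kPa

167.0363 kPa


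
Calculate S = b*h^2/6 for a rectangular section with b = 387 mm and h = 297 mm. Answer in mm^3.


S = b * h^2 / 6
= 387 * 297^2 / 6
= 387 * 88209 / 6
= 5689480.5 mm^3

5689480.5 mm^3


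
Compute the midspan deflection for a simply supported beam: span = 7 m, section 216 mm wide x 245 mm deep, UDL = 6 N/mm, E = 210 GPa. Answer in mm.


I = 216 * 245^3 / 12 = 264710250.0 mm^4
L = 7000.0 mm, w = 6 N/mm, E = 210000.0 MPa
delta = 5 * w * L^4 / (384 * E * I)
= 5 * 6 * 7000.0^4 / (384 * 210000.0 * 264710250.0)
= 3.3744 mm

3.3744 mm


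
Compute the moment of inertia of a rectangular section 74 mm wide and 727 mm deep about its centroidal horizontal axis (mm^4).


I = b * h^3 / 12
= 74 * 727^3 / 12
= 74 * 384240583 / 12
= 2369483595.17 mm^4

2369483595.17 mm^4


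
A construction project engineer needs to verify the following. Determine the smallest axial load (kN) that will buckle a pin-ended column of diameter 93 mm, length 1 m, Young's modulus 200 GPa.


I = pi * d^4 / 64 = 3671991.72 mm^4
L = 1000.0 mm
P_cr = pi^2 * E * I / L^2
= 9.8696 * 200000.0 * 3671991.72 / 1000.0^2
= 7248221.12 N = 7248.2211 kN

7248.2211 kN


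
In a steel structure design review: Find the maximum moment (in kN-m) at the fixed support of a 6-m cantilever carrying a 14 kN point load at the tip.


For a cantilever with a point load at the free end:
M_max = P * L = 14 * 6 = 84 kN-m

84 kN-m


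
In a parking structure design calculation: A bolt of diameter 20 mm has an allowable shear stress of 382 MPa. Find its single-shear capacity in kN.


A = pi * d^2 / 4 = pi * 20^2 / 4 = 314.1593 mm^2
V = f_v * A / 1000 = 382 * 314.1593 / 1000
= 120.0088 kN

120.0088 kN


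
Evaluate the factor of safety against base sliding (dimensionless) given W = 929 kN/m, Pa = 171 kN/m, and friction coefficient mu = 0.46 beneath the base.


Resisting force = mu * W = 0.46 * 929 = 427.34 kN/m
FOS = Resisting / Driving = 427.34 / 171
= 2.4991 (dimensionless)

2.4991 (dimensionless)


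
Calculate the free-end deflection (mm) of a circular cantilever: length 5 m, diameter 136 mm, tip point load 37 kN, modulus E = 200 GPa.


I = pi * d^4 / 64 = pi * 136^4 / 64 = 16792893.44 mm^4
L = 5000.0 mm, P = 37000.0 N, E = 200000.0 MPa
delta = P * L^3 / (3 * E * I)
= 37000.0 * 5000.0^3 / (3 * 200000.0 * 16792893.44)
= 459.0235 mm

459.0235 mm


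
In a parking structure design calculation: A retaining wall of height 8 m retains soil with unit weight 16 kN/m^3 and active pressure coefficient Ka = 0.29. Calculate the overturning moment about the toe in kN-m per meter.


Pa = 0.5 * Ka * gamma * H^2
= 0.5 * 0.29 * 16 * 8^2
= 148.48 kN/m
Arm = H / 3 = 8 / 3 = 2.6667 m
Mo = Pa * arm = Pa * H / 3 = 148.48 * 8 / 3 = 395.9467 kN-m/m

395.9467 kN-m/m


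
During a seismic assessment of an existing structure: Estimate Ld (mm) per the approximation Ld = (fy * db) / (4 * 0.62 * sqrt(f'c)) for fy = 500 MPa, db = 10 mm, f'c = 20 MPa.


Ld = (fy * db) / (4 * 0.62 * sqrt(f'c))
= (500 * 10) / (4 * 0.62 * sqrt(20))
= 5000 / 11.0909
= 450.82 mm

450.82 mm


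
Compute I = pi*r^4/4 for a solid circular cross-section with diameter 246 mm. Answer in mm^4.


r = d / 2 = 246 / 2 = 123.0 mm
I = pi * r^4 / 4 = pi * 123.0^4 / 4
= 179767147.47 mm^4

179767147.47 mm^4


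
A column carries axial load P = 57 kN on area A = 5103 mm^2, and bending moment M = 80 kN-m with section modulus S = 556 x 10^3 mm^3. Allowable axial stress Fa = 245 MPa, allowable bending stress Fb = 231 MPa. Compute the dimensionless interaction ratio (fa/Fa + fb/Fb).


f_a = P / A = 57000.0 / 5103 = 11.1699 MPa
f_b = M / S = 80000000.0 / 556000.0 = 143.8849 MPa
Ratio = f_a / Fa + f_b / Fb
= 11.1699 / 245 + 143.8849 / 231
= 0.6685 (dimensionless)

0.6685 (dimensionless)


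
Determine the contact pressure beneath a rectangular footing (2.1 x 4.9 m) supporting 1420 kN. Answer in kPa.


A = 2.1 * 4.9 = 10.29 m^2
q = P / A = 1420 / 10.29
= 137.9981 kPa

137.9981 kPa


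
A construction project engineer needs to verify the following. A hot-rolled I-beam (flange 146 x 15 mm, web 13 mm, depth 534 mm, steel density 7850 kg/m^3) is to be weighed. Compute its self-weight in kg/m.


A_flanges = 2 * 146 * 15 = 4380 mm^2
A_web = (534 - 2 * 15) * 13 = 6552 mm^2
A_total = 4380 + 6552 = 10932 mm^2 = 0.010932 m^2
Weight = rho * A = 7850 * 0.010932 = 85.8162 kg/m

85.8162 kg/m


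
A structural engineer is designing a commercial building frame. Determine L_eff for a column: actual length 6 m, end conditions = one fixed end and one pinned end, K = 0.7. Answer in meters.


L_eff = K * L
= 0.7 * 6
= 4.2 m

4.2 m


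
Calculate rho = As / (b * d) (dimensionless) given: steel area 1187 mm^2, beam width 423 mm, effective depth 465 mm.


rho = As / (b * d)
= 1187 / (423 * 465)
= 1187 / 196695
= 0.006035 (dimensionless)

0.006035 (dimensionless)


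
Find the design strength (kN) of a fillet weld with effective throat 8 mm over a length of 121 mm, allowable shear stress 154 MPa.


Strength = throat * length * allowable stress
= 8 * 121 * 154 N
= 149072 N
= 149.07 kN

149.07 kN


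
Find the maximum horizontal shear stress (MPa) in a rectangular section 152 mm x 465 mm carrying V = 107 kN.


A = b * h = 152 * 465 = 70680 mm^2
V = 107 kN = 107000.0 N
tau_max = 1.5 * V / A = 1.5 * 107000.0 / 70680
= 2.2708 MPa

2.2708 MPa


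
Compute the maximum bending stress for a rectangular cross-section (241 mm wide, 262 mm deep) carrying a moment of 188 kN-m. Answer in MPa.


I = b * h^3 / 12 = 241 * 262^3 / 12 = 361193287.33 mm^4
y = h / 2 = 262 / 2 = 131.0 mm
M = 188 kN-m = 188000000.0 N-mm
sigma = M * y / I = 188000000.0 * 131.0 / 361193287.33
= 68.19 MPa

68.19 MPa


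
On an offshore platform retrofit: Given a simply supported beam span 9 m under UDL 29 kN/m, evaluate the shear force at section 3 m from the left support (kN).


R_A = w * L / 2 = 29 * 9 / 2 = 130.5 kN
V(x) = R_A - w * x = 130.5 - 29 * 3
= 43.5 kN

43.5 kN


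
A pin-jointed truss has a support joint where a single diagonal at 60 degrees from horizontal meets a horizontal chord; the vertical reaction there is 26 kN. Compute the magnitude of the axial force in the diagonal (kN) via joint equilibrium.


At the joint, only the diagonal has a vertical component, so vertical equilibrium gives:
F * sin(60) = 26
F = 26 / sin(60)
= 26 / 0.866025
= 30.02 kN

30.02 kN


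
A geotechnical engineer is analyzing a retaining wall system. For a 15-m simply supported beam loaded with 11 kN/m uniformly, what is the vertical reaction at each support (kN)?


Total load = w * L = 11 * 15 = 165 kN
By symmetry, each reaction R = total / 2 = 165 / 2 = 82.5 kN

82.5 kN


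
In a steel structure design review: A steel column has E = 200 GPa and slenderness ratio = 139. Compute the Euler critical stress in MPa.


sigma_cr = pi^2 * E / lambda^2
= 9.8696 * 200000.0 / 139^2
= 9.8696 * 200000.0 / 19321
= 102.1645 MPa

102.1645 MPa


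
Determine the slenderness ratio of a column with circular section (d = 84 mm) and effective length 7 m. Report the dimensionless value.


Radius of gyration r = d / 4 = 84 / 4 = 21.0 mm
L_eff = 7000.0 mm
Slenderness ratio = L / r = 7000.0 / 21.0 = 333.33 (dimensionless)

333.33 (dimensionless)


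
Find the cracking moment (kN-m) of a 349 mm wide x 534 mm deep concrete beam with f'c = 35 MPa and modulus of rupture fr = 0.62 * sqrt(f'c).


fr = 0.62 * sqrt(35) = 0.62 * 5.9161 = 3.668 MPa
I = 349 * 534^3 / 12 = 4428615258.0 mm^4
y_t = 267.0 mm
M_cr = fr * I / y_t = 3.668 * 4428615258.0 / 267.0 N-mm
= 60.839 kN-m

60.839 kN-m


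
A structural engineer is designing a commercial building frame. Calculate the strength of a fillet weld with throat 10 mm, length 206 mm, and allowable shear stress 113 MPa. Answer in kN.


Strength = throat * length * allowable stress
= 10 * 206 * 113 N
= 232780 N
= 232.78 kN

232.78 kN


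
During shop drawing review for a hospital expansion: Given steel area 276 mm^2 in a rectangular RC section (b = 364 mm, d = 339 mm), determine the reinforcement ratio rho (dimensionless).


rho = As / (b * d)
= 276 / (364 * 339)
= 276 / 123396
= 0.002237 (dimensionless)

0.002237 (dimensionless)


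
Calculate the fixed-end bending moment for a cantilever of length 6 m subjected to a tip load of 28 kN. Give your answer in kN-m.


For a cantilever with a point load at the free end:
M_max = P * L = 28 * 6 = 168 kN-m

168 kN-m


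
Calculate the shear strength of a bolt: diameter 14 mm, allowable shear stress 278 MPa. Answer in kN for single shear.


A = pi * d^2 / 4 = pi * 14^2 / 4 = 153.938 mm^2
V = f_v * A / 1000 = 278 * 153.938 / 1000
= 42.7948 kN

42.7948 kN


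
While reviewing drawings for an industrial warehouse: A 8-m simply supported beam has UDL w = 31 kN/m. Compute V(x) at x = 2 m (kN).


R_A = w * L / 2 = 31 * 8 / 2 = 124.0 kN
V(x) = R_A - w * x = 124.0 - 31 * 2
= 62.0 kN

62.0 kN


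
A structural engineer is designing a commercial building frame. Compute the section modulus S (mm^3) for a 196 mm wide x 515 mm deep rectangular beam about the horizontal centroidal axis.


S = b * h^2 / 6
= 196 * 515^2 / 6
= 196 * 265225 / 6
= 8664016.67 mm^3

8664016.67 mm^3


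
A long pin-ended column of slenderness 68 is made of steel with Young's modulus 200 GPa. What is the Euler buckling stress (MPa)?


sigma_cr = pi^2 * E / lambda^2
= 9.8696 * 200000.0 / 68^2
= 9.8696 * 200000.0 / 4624
= 426.886 MPa

426.886 MPa


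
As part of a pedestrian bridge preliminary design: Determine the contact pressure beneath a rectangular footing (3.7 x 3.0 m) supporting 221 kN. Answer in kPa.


A = 3.7 * 3.0 = 11.1 m^2
q = P / A = 221 / 11.1
= 19.9099 kPa

19.9099 kPa


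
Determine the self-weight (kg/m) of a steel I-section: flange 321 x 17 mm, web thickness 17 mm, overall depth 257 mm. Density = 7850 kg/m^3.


A_flanges = 2 * 321 * 17 = 10914 mm^2
A_web = (257 - 2 * 17) * 17 = 3791 mm^2
A_total = 10914 + 3791 = 14705 mm^2 = 0.014705 m^2
Weight = rho * A = 7850 * 0.014705 = 115.4343 kg/m

115.4343 kg/m


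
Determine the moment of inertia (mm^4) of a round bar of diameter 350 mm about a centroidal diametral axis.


r = d / 2 = 350 / 2 = 175.0 mm
I = pi * r^4 / 4 = pi * 175.0^4 / 4
= 736617574.34 mm^4

736617574.34 mm^4


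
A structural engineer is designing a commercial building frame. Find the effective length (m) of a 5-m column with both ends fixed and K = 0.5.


L_eff = K * L
= 0.5 * 5
= 2.5 m

2.5 m


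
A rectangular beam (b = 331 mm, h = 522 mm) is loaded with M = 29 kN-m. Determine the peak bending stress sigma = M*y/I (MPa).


I = b * h^3 / 12 = 331 * 522^3 / 12 = 3923360874.0 mm^4
y = h / 2 = 522 / 2 = 261.0 mm
M = 29 kN-m = 29000000.0 N-mm
sigma = M * y / I = 29000000.0 * 261.0 / 3923360874.0
= 1.93 MPa

1.93 MPa


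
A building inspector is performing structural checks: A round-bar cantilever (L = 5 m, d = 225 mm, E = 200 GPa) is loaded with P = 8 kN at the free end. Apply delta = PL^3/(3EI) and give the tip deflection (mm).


I = pi * d^4 / 64 = pi * 225^4 / 64 = 125805599.37 mm^4
L = 5000.0 mm, P = 8000.0 N, E = 200000.0 MPa
delta = P * L^3 / (3 * E * I)
= 8000.0 * 5000.0^3 / (3 * 200000.0 * 125805599.37)
= 13.248 mm

13.248 mm


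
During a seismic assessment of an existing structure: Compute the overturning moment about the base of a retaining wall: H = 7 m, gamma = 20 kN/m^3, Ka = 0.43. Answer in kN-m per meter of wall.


Pa = 0.5 * Ka * gamma * H^2
= 0.5 * 0.43 * 20 * 7^2
= 210.7 kN/m
Arm = H / 3 = 7 / 3 = 2.3333 m
Mo = Pa * arm = Pa * H / 3 = 210.7 * 7 / 3 = 491.6333 kN-m/m

491.6333 kN-m/m


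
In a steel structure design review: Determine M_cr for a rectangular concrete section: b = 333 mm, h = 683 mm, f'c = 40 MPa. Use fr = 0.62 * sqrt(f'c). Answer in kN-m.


fr = 0.62 * sqrt(40) = 0.62 * 6.3246 = 3.9212 MPa
I = 333 * 683^3 / 12 = 8841482639.25 mm^4
y_t = 341.5 mm
M_cr = fr * I / y_t = 3.9212 * 8841482639.25 / 341.5 N-mm
= 101.521 kN-m

101.521 kN-m


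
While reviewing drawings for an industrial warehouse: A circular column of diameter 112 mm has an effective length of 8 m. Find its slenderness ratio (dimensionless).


Radius of gyration r = d / 4 = 112 / 4 = 28.0 mm
L_eff = 8000.0 mm
Slenderness ratio = L / r = 8000.0 / 28.0 = 285.71 (dimensionless)

285.71 (dimensionless)


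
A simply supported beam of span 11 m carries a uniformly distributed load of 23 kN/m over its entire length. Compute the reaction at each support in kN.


Total load = w * L = 23 * 11 = 253 kN
By symmetry, each reaction R = total / 2 = 253 / 2 = 126.5 kN

126.5 kN


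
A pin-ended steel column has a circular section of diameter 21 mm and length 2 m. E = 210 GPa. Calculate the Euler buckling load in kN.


I = pi * d^4 / 64 = 9546.56 mm^4
L = 2000.0 mm
P_cr = pi^2 * E * I / L^2
= 9.8696 * 210000.0 * 9546.56 / 2000.0^2
= 4946.59 N = 4.9466 kN

4.9466 kN


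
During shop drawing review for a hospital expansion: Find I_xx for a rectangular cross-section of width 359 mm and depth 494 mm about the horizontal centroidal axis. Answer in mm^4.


I = b * h^3 / 12
= 359 * 494^3 / 12
= 359 * 120553784 / 12
= 3606567371.33 mm^4

3606567371.33 mm^4


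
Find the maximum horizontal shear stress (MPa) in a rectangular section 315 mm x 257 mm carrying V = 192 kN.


A = b * h = 315 * 257 = 80955 mm^2
V = 192 kN = 192000.0 N
tau_max = 1.5 * V / A = 1.5 * 192000.0 / 80955
= 3.5575 MPa

3.5575 MPa


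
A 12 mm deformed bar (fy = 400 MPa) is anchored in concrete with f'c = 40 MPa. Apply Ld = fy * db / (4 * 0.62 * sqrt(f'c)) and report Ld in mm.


Ld = (fy * db) / (4 * 0.62 * sqrt(f'c))
= (400 * 12) / (4 * 0.62 * sqrt(40))
= 4800 / 15.6849
= 306.03 mm

306.03 mm


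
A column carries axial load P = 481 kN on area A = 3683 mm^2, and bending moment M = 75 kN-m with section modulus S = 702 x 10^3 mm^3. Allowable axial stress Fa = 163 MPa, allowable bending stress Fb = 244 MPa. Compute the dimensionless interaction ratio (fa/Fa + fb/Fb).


f_a = P / A = 481000.0 / 3683 = 130.6001 MPa
f_b = M / S = 75000000.0 / 702000.0 = 106.8376 MPa
Ratio = f_a / Fa + f_b / Fb
= 130.6001 / 163 + 106.8376 / 244
= 1.2391 (dimensionless)

1.2391 (dimensionless)


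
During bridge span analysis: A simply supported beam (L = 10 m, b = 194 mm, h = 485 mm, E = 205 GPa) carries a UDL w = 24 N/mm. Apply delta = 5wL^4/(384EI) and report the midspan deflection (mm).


I = 194 * 485^3 / 12 = 1844360020.83 mm^4
L = 10000.0 mm, w = 24 N/mm, E = 205000.0 MPa
delta = 5 * w * L^4 / (384 * E * I)
= 5 * 24 * 10000.0^4 / (384 * 205000.0 * 1844360020.83)
= 8.2651 mm

8.2651 mm


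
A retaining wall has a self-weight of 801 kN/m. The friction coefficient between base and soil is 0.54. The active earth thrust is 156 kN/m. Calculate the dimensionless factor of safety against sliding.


Resisting force = mu * W = 0.54 * 801 = 432.54 kN/m
FOS = Resisting / Driving = 432.54 / 156
= 2.7727 (dimensionless)

2.7727 (dimensionless)


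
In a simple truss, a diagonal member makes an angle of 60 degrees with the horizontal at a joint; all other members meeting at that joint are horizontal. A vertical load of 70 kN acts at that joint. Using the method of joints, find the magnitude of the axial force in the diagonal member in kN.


At the joint, only the diagonal has a vertical component, so vertical equilibrium gives:
F * sin(60) = 70
F = 70 / sin(60)
= 70 / 0.866025
= 80.83 kN

80.83 kN


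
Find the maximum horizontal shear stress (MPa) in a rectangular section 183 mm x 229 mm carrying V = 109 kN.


A = b * h = 183 * 229 = 41907 mm^2
V = 109 kN = 109000.0 N
tau_max = 1.5 * V / A = 1.5 * 109000.0 / 41907
= 3.9015 MPa

3.9015 MPa


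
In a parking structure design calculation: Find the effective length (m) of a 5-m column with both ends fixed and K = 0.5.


L_eff = K * L
= 0.5 * 5
= 2.5 m

2.5 m


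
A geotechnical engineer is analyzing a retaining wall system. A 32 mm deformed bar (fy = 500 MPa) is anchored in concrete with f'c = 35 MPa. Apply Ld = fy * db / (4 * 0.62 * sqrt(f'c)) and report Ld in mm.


Ld = (fy * db) / (4 * 0.62 * sqrt(f'c))
= (500 * 32) / (4 * 0.62 * sqrt(35))
= 16000 / 14.6719
= 1090.52 mm

1090.52 mm


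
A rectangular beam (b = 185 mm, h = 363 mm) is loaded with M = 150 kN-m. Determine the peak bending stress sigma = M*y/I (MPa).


I = b * h^3 / 12 = 185 * 363^3 / 12 = 737412266.25 mm^4
y = h / 2 = 363 / 2 = 181.5 mm
M = 150 kN-m = 150000000.0 N-mm
sigma = M * y / I = 150000000.0 * 181.5 / 737412266.25
= 36.92 MPa

36.92 MPa


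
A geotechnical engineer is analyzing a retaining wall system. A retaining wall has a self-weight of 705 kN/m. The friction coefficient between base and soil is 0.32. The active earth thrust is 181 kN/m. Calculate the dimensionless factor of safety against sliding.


Resisting force = mu * W = 0.32 * 705 = 225.6 kN/m
FOS = Resisting / Driving = 225.6 / 181
= 1.2464 (dimensionless)

1.2464 (dimensionless)


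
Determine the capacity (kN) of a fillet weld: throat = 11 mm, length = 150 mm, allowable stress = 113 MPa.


Strength = throat * length * allowable stress
= 11 * 150 * 113 N
= 186450 N
= 186.45 kN

186.45 kN


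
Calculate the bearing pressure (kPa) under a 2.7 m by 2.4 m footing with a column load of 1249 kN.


A = 2.7 * 2.4 = 6.48 m^2
q = P / A = 1249 / 6.48
= 192.7469 kPa

192.7469 kPa


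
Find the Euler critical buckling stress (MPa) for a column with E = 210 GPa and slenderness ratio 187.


sigma_cr = pi^2 * E / lambda^2
= 9.8696 * 210000.0 / 187^2
= 9.8696 * 210000.0 / 34969
= 59.2701 MPa

59.2701 MPa


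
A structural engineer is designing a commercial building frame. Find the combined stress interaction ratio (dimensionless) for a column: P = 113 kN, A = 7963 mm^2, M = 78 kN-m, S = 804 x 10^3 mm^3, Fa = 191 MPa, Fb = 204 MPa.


f_a = P / A = 113000.0 / 7963 = 14.1906 MPa
f_b = M / S = 78000000.0 / 804000.0 = 97.0149 MPa
Ratio = f_a / Fa + f_b / Fb
= 14.1906 / 191 + 97.0149 / 204
= 0.5499 (dimensionless)

0.5499 (dimensionless)


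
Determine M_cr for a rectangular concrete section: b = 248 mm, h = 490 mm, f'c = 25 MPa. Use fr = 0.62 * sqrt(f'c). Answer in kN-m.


fr = 0.62 * sqrt(25) = 0.62 * 5.0 = 3.1 MPa
I = 248 * 490^3 / 12 = 2431412666.67 mm^4
y_t = 245.0 mm
M_cr = fr * I / y_t = 3.1 * 2431412666.67 / 245.0 N-mm
= 30.7648 kN-m

30.7648 kN-m


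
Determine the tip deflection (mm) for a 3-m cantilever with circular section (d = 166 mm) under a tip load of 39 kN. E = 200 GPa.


I = pi * d^4 / 64 = pi * 166^4 / 64 = 37273678.15 mm^4
L = 3000.0 mm, P = 39000.0 N, E = 200000.0 MPa
delta = P * L^3 / (3 * E * I)
= 39000.0 * 3000.0^3 / (3 * 200000.0 * 37273678.15)
= 47.0842 mm

47.0842 mm


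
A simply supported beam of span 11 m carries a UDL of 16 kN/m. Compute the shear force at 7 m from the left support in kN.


R_A = w * L / 2 = 16 * 11 / 2 = 88.0 kN
V(x) = R_A - w * x = 88.0 - 16 * 7
= -24.0 kN

-24.0 kN


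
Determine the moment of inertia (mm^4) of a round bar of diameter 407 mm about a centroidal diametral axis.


r = d / 2 = 407 / 2 = 203.5 mm
I = pi * r^4 / 4 = pi * 203.5^4 / 4
= 1346937783.35 mm^4

1346937783.35 mm^4


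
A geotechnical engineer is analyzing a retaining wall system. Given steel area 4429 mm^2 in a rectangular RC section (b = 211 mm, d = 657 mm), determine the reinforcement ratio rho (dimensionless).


rho = As / (b * d)
= 4429 / (211 * 657)
= 4429 / 138627
= 0.031949 (dimensionless)

0.031949 (dimensionless)


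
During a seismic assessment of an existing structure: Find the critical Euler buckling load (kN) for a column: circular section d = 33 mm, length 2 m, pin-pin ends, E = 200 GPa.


I = pi * d^4 / 64 = 58213.76 mm^4
L = 2000.0 mm
P_cr = pi^2 * E * I / L^2
= 9.8696 * 200000.0 * 58213.76 / 2000.0^2
= 28727.34 N = 28.7273 kN

28.7273 kN


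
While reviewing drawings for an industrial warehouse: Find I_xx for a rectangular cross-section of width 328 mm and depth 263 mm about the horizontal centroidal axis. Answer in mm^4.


I = b * h^3 / 12
= 328 * 263^3 / 12
= 328 * 18191447 / 12
= 497232884.67 mm^4

497232884.67 mm^4


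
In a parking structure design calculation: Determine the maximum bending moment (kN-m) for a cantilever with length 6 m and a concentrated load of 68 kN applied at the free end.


For a cantilever with a point load at the free end:
M_max = P * L = 68 * 6 = 408 kN-m

408 kN-m


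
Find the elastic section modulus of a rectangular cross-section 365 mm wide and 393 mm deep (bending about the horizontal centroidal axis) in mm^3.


S = b * h^2 / 6
= 365 * 393^2 / 6
= 365 * 154449 / 6
= 9395647.5 mm^3

9395647.5 mm^3


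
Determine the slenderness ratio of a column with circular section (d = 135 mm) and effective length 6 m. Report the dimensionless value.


Radius of gyration r = d / 4 = 135 / 4 = 33.75 mm
L_eff = 6000.0 mm
Slenderness ratio = L / r = 6000.0 / 33.75 = 177.78 (dimensionless)

177.78 (dimensionless)


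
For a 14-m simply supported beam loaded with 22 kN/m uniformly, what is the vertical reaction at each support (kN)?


Total load = w * L = 22 * 14 = 308 kN
By symmetry, each reaction R = total / 2 = 308 / 2 = 154.0 kN

154.0 kN


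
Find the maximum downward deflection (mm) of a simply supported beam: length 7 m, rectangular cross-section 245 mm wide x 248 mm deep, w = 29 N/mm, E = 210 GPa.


I = 245 * 248^3 / 12 = 311415253.33 mm^4
L = 7000.0 mm, w = 29 N/mm, E = 210000.0 MPa
delta = 5 * w * L^4 / (384 * E * I)
= 5 * 29 * 7000.0^4 / (384 * 210000.0 * 311415253.33)
= 13.8634 mm

13.8634 mm


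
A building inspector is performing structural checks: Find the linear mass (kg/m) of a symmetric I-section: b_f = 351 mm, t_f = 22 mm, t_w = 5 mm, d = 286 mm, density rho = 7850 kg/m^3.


A_flanges = 2 * 351 * 22 = 15444 mm^2
A_web = (286 - 2 * 22) * 5 = 1210 mm^2
A_total = 15444 + 1210 = 16654 mm^2 = 0.016654 m^2
Weight = rho * A = 7850 * 0.016654 = 130.7339 kg/m

130.7339 kg/m


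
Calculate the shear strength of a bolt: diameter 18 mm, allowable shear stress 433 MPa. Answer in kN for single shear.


A = pi * d^2 / 4 = pi * 18^2 / 4 = 254.469 mm^2
V = f_v * A / 1000 = 433 * 254.469 / 1000
= 110.1851 kN

110.1851 kN


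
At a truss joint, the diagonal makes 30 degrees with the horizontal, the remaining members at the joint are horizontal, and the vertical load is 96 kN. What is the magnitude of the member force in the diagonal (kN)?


At the joint, only the diagonal has a vertical component, so vertical equilibrium gives:
F * sin(30) = 96
F = 96 / sin(30)
= 96 / 0.5
= 192.0 kN

192.0 kN


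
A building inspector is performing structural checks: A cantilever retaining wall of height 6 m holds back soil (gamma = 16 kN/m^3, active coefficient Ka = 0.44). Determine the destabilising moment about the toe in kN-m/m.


Pa = 0.5 * Ka * gamma * H^2
= 0.5 * 0.44 * 16 * 6^2
= 126.72 kN/m
Arm = H / 3 = 6 / 3 = 2.0 m
Mo = Pa * arm = Pa * H / 3 = 126.72 * 6 / 3 = 253.44 kN-m/m

253.44 kN-m/m


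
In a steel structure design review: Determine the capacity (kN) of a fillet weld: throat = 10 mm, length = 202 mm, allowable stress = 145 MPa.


Strength = throat * length * allowable stress
= 10 * 202 * 145 N
= 292900 N
= 292.9 kN

292.9 kN


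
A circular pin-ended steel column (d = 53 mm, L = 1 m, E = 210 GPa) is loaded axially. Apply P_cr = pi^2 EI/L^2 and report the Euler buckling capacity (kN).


I = pi * d^4 / 64 = 387323.08 mm^4
L = 1000.0 mm
P_cr = pi^2 * E * I / L^2
= 9.8696 * 210000.0 * 387323.08 / 1000.0^2
= 802772.37 N = 802.7724 kN

802.7724 kN


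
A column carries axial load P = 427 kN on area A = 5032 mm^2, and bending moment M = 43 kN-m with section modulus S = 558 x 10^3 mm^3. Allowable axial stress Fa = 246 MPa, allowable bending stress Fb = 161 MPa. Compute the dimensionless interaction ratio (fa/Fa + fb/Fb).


f_a = P / A = 427000.0 / 5032 = 84.8569 MPa
f_b = M / S = 43000000.0 / 558000.0 = 77.0609 MPa
Ratio = f_a / Fa + f_b / Fb
= 84.8569 / 246 + 77.0609 / 161
= 0.8236 (dimensionless)

0.8236 (dimensionless)


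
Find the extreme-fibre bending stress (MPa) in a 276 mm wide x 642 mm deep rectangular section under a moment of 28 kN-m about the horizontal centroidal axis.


I = b * h^3 / 12 = 276 * 642^3 / 12 = 6086013624.0 mm^4
y = h / 2 = 642 / 2 = 321.0 mm
M = 28 kN-m = 28000000.0 N-mm
sigma = M * y / I = 28000000.0 * 321.0 / 6086013624.0
= 1.48 MPa

1.48 MPa


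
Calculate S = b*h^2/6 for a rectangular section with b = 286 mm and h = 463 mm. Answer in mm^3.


S = b * h^2 / 6
= 286 * 463^2 / 6
= 286 * 214369 / 6
= 10218255.67 mm^3

10218255.67 mm^3


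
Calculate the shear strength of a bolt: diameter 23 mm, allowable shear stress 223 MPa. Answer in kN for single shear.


A = pi * d^2 / 4 = pi * 23^2 / 4 = 415.4756 mm^2
V = f_v * A / 1000 = 223 * 415.4756 / 1000
= 92.6511 kN

92.6511 kN


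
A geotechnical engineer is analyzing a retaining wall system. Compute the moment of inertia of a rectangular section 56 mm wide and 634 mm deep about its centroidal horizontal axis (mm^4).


I = b * h^3 / 12
= 56 * 634^3 / 12
= 56 * 254840104 / 12
= 1189253818.67 mm^4

1189253818.67 mm^4


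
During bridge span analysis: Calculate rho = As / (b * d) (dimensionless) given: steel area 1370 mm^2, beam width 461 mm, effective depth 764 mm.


rho = As / (b * d)
= 1370 / (461 * 764)
= 1370 / 352204
= 0.00389 (dimensionless)

0.00389 (dimensionless)


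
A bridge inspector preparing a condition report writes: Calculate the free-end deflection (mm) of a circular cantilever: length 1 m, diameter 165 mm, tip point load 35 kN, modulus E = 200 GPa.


I = pi * d^4 / 64 = pi * 165^4 / 64 = 36383600.6 mm^4
L = 1000.0 mm, P = 35000.0 N, E = 200000.0 MPa
delta = P * L^3 / (3 * E * I)
= 35000.0 * 1000.0^3 / (3 * 200000.0 * 36383600.6)
= 1.6033 mm

1.6033 mm


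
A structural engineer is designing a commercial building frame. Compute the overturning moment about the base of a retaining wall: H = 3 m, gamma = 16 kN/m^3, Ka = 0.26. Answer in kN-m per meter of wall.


Pa = 0.5 * Ka * gamma * H^2
= 0.5 * 0.26 * 16 * 3^2
= 18.72 kN/m
Arm = H / 3 = 3 / 3 = 1.0 m
Mo = Pa * arm = Pa * H / 3 = 18.72 * 3 / 3 = 18.72 kN-m/m

18.72 kN-m/m


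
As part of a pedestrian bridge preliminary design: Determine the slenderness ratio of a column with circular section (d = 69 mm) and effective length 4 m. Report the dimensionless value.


Radius of gyration r = d / 4 = 69 / 4 = 17.25 mm
L_eff = 4000.0 mm
Slenderness ratio = L / r = 4000.0 / 17.25 = 231.88 (dimensionless)

231.88 (dimensionless)


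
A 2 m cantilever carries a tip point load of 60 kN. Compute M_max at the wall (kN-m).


For a cantilever with a point load at the free end:
M_max = P * L = 60 * 2 = 120 kN-m

120 kN-m


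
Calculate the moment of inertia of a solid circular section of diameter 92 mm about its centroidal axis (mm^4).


r = d / 2 = 92 / 2 = 46.0 mm
I = pi * r^4 / 4 = pi * 46.0^4 / 4
= 3516585.72 mm^4

3516585.72 mm^4


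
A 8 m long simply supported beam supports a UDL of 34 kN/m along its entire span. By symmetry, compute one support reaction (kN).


Total load = w * L = 34 * 8 = 272 kN
By symmetry, each reaction R = total / 2 = 272 / 2 = 136.0 kN

136.0 kN


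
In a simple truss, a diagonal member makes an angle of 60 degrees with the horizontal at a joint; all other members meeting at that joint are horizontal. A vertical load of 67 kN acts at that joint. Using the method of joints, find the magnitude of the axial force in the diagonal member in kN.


At the joint, only the diagonal has a vertical component, so vertical equilibrium gives:
F * sin(60) = 67
F = 67 / sin(60)
= 67 / 0.866025
= 77.36 kN

77.36 kN
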